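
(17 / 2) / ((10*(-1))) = -17 / 20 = -0.85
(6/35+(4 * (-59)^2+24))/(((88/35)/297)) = 6590511/4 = 1647627.75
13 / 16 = 0.81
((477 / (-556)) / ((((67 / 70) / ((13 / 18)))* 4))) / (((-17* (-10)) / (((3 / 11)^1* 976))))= -882609 / 3483062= -0.25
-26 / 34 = -0.76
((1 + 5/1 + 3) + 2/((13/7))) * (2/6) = 131/39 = 3.36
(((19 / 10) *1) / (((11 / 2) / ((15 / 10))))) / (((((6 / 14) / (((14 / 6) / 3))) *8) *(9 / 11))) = 931 / 6480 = 0.14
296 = 296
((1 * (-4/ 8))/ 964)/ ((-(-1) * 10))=-1/ 19280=-0.00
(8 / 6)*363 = 484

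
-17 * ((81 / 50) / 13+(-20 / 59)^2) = -9213337 / 2262650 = -4.07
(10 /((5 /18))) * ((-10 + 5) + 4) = -36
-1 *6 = -6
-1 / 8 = -0.12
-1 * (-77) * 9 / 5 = 693 / 5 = 138.60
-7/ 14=-1/ 2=-0.50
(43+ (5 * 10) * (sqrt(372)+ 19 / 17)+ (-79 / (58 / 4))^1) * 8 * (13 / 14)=2395276 / 3451+ 5200 * sqrt(93) / 7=7857.94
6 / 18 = 1 / 3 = 0.33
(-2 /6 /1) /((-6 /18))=1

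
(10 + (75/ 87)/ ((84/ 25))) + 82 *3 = 256.26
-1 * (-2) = 2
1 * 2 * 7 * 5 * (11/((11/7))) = 490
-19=-19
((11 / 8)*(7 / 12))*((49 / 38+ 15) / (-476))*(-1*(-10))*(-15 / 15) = 34045 / 124032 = 0.27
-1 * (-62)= 62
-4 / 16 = -1 / 4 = -0.25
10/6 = 5/3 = 1.67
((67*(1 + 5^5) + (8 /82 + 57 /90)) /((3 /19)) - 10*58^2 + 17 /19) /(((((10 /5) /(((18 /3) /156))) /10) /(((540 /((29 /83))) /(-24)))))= -37615773523535 /2349464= -16010363.86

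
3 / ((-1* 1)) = -3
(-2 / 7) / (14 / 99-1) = 198 / 595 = 0.33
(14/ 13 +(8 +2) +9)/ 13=261/ 169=1.54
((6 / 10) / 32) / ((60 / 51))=51 / 3200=0.02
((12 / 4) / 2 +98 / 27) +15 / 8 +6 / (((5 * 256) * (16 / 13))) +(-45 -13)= -14098147 / 276480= -50.99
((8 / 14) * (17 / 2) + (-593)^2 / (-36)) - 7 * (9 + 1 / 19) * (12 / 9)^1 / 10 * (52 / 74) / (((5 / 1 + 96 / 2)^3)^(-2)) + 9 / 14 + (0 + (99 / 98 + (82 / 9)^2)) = -7343530713819634879 / 55804140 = -131594729599.27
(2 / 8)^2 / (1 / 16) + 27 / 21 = 16 / 7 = 2.29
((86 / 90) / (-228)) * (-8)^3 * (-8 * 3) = -44032 / 855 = -51.50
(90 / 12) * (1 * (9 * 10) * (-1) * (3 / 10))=-405 / 2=-202.50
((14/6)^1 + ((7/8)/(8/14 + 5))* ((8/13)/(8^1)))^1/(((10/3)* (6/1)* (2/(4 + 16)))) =3171/2704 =1.17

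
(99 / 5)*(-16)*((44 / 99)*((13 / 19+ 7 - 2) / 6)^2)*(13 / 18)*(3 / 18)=-27456 / 1805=-15.21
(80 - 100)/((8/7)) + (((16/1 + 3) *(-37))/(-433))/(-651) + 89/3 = 6857747/563766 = 12.16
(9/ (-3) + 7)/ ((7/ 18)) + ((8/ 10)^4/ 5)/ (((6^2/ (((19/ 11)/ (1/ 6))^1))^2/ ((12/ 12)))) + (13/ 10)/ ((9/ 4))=86316826/ 7940625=10.87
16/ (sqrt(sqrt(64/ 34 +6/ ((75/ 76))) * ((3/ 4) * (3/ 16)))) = 64 * sqrt(15) * 34^(1/ 4) * 47^(3/ 4)/ 423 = 25.40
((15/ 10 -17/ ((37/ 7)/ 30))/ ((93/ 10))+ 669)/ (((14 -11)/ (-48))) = -12090048/ 1147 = -10540.58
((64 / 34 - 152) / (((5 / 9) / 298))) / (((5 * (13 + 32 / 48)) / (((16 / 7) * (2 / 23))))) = -657068544 / 2805425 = -234.21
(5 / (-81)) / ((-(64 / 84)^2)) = 245 / 2304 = 0.11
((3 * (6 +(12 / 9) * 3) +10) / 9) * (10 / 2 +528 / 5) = 4424 / 9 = 491.56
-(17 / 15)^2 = -289 / 225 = -1.28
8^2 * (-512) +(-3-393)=-33164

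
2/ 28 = 1/ 14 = 0.07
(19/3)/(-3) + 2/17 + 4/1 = 307/153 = 2.01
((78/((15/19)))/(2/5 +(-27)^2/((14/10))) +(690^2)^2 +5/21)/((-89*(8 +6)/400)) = -1335682772048520200/18355449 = -72767643659.85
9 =9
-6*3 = -18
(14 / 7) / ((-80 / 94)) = -47 / 20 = -2.35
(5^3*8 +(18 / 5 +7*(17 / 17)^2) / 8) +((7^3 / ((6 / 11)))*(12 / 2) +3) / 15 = 1253.06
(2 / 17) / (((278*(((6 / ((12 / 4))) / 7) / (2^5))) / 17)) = 0.81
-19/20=-0.95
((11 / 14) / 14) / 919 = 11 / 180124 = 0.00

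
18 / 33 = 6 / 11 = 0.55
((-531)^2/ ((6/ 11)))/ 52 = 1033857/ 104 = 9940.93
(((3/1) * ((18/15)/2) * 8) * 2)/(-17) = -144/85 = -1.69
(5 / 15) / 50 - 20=-2999 / 150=-19.99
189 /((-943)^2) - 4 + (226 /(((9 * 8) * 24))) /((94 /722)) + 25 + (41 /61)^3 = 182849222199115613 /8196425408139552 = 22.31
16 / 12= 4 / 3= 1.33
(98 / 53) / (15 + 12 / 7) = 686 / 6201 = 0.11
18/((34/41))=369/17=21.71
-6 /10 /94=-3 /470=-0.01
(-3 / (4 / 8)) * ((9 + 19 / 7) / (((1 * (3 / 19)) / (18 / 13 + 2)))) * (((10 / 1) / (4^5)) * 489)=-20951205 / 2912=-7194.78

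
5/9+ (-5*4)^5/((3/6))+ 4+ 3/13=-6399995.21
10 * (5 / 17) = 50 / 17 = 2.94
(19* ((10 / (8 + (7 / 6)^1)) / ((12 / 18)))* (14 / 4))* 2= 2394 / 11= 217.64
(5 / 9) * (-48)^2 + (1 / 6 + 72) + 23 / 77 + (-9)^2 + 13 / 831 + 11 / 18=275289758 / 191961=1434.09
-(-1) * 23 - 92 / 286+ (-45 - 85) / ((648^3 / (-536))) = 22.68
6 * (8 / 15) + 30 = 166 / 5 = 33.20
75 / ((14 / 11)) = 825 / 14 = 58.93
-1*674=-674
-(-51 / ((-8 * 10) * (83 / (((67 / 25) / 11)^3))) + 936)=-129253425338913 / 138091250000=-936.00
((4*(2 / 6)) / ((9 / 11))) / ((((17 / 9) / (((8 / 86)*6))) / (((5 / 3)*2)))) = 3520 / 2193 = 1.61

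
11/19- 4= -65/19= -3.42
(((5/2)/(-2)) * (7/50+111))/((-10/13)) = 72241/400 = 180.60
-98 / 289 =-0.34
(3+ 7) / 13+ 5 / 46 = 525 / 598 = 0.88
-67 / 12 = -5.58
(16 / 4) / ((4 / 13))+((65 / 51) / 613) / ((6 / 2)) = 1219322 / 93789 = 13.00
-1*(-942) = 942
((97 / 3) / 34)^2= 9409 / 10404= 0.90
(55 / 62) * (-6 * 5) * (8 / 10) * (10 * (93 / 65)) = -3960 / 13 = -304.62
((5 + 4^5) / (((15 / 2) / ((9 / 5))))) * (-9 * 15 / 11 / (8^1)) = -83349 / 220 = -378.86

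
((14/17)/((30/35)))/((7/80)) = 10.98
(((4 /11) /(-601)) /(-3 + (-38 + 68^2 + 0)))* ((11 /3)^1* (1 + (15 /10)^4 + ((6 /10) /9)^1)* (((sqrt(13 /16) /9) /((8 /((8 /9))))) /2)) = -1471* sqrt(13) /321271233120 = -0.00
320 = 320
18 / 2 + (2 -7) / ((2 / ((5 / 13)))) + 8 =417 / 26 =16.04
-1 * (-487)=487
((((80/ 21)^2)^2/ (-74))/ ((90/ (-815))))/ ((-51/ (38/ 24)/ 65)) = -515340800000/ 9908612469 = -52.01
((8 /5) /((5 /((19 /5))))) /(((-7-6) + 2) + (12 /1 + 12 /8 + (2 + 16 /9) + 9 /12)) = 5472 /31625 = 0.17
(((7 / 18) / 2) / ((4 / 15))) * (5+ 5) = 175 / 24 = 7.29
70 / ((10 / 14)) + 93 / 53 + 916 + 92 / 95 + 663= 8457406 / 5035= 1679.72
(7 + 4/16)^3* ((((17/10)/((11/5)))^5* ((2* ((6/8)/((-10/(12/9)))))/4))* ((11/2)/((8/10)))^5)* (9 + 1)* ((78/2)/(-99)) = 1406798752653125/4429185024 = 317620.23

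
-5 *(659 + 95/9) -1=-30139/9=-3348.78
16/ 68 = 4/ 17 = 0.24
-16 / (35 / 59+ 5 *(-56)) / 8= 118 / 16485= 0.01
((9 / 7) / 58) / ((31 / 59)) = 531 / 12586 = 0.04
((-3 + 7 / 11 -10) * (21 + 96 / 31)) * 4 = -406368 / 341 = -1191.70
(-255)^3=-16581375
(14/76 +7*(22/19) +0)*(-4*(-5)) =165.79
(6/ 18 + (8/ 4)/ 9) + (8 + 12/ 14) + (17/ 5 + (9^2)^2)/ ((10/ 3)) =3116504/ 1575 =1978.73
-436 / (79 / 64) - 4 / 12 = -83791 / 237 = -353.55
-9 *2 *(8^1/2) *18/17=-1296/17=-76.24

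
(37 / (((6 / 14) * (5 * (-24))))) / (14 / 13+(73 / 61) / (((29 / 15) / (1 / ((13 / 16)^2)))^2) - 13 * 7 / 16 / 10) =-1517955343996 / 2622251501361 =-0.58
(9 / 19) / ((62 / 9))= 81 / 1178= 0.07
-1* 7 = -7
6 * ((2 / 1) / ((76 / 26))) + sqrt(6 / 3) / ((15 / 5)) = sqrt(2) / 3 + 78 / 19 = 4.58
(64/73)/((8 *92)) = 0.00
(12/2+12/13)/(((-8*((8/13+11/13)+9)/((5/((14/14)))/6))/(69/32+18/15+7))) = -24855/34816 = -0.71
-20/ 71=-0.28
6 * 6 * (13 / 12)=39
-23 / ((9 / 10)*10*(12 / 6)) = -23 / 18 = -1.28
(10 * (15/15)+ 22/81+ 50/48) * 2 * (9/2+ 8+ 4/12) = 564487/1944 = 290.37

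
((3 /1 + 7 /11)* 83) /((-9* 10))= -332 /99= -3.35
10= 10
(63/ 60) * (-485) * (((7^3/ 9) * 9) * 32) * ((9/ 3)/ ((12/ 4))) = -5589528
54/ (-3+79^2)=27/ 3119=0.01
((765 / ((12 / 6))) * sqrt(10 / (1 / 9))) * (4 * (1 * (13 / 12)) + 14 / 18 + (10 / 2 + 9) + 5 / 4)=73884.64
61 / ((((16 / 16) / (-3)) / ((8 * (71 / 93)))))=-34648 / 31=-1117.68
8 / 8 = 1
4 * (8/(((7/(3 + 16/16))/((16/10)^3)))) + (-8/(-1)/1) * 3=86536/875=98.90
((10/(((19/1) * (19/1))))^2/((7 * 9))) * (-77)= -1100/1172889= -0.00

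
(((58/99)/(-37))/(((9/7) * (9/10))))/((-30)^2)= -0.00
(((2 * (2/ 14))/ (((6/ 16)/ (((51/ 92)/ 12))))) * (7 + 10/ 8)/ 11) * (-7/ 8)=-17/ 736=-0.02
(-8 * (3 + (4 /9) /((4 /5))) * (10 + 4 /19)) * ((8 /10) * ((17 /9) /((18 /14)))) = -23640064 /69255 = -341.35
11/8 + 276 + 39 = 2531/8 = 316.38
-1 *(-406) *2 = 812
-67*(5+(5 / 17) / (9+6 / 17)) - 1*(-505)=26695 / 159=167.89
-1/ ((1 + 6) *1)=-1/ 7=-0.14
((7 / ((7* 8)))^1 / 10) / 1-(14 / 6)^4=-191999 / 6480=-29.63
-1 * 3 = -3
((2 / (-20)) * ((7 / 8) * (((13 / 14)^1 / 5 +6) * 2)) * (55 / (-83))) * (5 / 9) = 4763 / 11952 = 0.40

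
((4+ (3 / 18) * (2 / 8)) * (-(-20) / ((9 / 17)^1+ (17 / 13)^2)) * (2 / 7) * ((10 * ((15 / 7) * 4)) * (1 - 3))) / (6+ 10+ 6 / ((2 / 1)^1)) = -278681000 / 2995027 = -93.05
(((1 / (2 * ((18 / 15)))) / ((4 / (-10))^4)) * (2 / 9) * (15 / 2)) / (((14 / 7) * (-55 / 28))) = -21875 / 3168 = -6.90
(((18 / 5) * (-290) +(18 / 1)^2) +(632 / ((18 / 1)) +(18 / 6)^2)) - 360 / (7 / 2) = -49061 / 63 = -778.75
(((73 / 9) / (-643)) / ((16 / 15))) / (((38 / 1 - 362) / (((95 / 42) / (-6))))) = -0.00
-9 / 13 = -0.69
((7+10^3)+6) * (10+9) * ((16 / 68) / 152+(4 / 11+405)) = 2917971825 / 374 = 7802063.70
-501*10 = -5010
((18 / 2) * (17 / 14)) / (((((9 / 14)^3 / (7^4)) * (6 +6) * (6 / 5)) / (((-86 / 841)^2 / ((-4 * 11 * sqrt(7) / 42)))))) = -18490305085 * sqrt(7) / 1890562113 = -25.88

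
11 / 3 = 3.67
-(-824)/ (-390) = -412/ 195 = -2.11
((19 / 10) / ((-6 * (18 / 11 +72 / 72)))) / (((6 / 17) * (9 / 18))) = -3553 / 5220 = -0.68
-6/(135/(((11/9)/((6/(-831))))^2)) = -1273.55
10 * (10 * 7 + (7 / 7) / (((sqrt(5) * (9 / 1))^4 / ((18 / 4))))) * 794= 2025891794 / 3645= 555800.22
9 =9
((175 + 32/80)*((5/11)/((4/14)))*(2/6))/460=6139/30360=0.20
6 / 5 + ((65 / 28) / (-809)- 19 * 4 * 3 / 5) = -5029069 / 113260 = -44.40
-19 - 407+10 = -416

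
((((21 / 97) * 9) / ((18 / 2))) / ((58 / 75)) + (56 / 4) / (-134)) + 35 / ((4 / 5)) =33114711 / 753884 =43.93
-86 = -86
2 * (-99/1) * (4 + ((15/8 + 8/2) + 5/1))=-11781/4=-2945.25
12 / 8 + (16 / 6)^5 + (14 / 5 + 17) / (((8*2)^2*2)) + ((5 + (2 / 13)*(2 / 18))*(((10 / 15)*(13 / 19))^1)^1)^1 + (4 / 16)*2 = 1644980603 / 11819520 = 139.17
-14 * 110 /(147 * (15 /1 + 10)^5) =-44 /41015625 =-0.00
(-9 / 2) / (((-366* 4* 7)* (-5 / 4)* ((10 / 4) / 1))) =-3 / 21350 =-0.00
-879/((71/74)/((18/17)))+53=-1106857/1207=-917.03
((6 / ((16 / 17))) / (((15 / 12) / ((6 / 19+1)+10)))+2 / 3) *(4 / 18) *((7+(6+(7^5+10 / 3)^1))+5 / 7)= 123749725 / 567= 218253.48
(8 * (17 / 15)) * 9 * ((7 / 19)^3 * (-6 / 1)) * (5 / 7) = -119952 / 6859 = -17.49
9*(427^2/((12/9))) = 4922883/4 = 1230720.75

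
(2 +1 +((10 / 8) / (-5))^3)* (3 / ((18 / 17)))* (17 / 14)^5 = 4610275679 / 206524416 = 22.32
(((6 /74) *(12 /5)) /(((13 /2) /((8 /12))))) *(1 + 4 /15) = 304 /12025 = 0.03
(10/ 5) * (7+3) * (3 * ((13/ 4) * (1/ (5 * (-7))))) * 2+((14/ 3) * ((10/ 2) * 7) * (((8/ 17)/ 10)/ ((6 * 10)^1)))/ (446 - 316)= -3878207/ 348075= -11.14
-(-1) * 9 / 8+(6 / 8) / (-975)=2923 / 2600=1.12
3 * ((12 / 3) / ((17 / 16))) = 192 / 17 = 11.29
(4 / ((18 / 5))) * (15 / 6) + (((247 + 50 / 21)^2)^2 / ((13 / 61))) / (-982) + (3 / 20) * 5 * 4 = -45883865162264533 / 2482744446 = -18481106.76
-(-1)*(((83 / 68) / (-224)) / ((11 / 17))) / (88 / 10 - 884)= 415 / 43129856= 0.00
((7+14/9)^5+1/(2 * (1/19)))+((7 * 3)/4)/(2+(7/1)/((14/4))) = 43318761989/944784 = 45850.44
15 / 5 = 3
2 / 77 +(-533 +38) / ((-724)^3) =759044963 / 29221763648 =0.03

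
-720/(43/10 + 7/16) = -57600/379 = -151.98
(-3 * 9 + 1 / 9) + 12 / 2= -188 / 9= -20.89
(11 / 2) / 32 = 11 / 64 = 0.17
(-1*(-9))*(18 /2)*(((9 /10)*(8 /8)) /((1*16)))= 729 /160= 4.56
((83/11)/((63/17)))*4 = 5644/693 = 8.14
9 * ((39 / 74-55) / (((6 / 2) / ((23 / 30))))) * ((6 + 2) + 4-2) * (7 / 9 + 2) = -2317825 / 666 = -3480.22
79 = 79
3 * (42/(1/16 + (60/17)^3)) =9904608/3460913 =2.86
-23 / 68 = -0.34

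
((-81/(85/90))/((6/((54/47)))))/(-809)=13122/646391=0.02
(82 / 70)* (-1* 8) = -328 / 35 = -9.37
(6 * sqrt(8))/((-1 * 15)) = -4 * sqrt(2)/5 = -1.13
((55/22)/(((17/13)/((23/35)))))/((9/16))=2392/1071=2.23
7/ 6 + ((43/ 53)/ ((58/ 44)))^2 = 21906079/ 14174214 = 1.55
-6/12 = -1/2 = -0.50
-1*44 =-44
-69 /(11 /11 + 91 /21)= -207 /16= -12.94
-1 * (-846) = 846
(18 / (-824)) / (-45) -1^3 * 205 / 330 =-42197 / 67980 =-0.62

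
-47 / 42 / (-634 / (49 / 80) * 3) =329 / 912960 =0.00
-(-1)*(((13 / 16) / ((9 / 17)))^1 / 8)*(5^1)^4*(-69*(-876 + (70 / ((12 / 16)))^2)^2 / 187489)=-987314425751875 / 364478616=-2708840.47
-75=-75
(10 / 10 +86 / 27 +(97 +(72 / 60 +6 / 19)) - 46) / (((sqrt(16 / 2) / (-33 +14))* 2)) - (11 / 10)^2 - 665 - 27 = -69321 / 100 - 72719* sqrt(2) / 540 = -883.65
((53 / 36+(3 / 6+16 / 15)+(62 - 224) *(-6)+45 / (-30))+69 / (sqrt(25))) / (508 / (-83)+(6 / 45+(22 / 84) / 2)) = -103255901 / 612441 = -168.60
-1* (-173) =173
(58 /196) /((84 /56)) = 29 /147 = 0.20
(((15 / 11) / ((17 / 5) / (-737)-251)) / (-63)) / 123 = 1675 / 2389151016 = 0.00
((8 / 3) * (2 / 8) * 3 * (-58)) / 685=-0.17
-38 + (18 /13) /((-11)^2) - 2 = -62902 /1573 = -39.99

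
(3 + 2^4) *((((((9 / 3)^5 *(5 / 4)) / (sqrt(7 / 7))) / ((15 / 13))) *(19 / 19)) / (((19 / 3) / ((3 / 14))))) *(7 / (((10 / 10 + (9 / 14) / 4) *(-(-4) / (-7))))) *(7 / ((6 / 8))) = -83349 / 5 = -16669.80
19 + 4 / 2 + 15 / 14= 22.07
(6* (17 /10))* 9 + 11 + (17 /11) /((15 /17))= 17251 /165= 104.55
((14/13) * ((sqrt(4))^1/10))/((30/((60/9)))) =28/585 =0.05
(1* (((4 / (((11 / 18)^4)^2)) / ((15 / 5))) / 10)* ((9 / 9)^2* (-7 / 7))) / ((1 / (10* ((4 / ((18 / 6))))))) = -19591041024 / 214358881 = -91.39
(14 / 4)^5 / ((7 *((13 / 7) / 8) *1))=16807 / 52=323.21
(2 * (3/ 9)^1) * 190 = 380/ 3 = 126.67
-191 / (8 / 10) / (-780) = 191 / 624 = 0.31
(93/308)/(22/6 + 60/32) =558/10241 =0.05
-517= -517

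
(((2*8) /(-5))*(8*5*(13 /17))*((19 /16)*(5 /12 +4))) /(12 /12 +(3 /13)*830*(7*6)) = -340366 /5334243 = -0.06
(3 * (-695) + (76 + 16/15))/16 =-30119/240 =-125.50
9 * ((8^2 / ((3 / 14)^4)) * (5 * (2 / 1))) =24586240 / 9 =2731804.44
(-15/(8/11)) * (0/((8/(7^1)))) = 0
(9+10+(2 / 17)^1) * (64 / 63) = 20800 / 1071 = 19.42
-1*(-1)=1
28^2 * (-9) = -7056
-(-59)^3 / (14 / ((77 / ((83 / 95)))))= 214621055 / 166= 1292897.92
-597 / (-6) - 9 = 90.50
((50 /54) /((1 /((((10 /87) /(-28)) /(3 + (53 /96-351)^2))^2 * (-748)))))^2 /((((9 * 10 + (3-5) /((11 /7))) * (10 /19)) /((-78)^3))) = -1034452792704793313280000000 /170025533124237316890405842026558057416509371021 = -0.00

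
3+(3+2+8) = 16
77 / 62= 1.24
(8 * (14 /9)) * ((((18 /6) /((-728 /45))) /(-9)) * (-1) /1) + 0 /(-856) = -10 /39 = -0.26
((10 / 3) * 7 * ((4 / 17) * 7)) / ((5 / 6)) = 46.12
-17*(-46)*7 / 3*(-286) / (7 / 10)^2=-22365200 / 21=-1065009.52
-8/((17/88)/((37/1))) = -26048/17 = -1532.24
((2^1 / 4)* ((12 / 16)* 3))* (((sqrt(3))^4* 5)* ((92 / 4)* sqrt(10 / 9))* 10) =12273.59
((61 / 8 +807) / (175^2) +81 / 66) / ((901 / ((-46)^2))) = 36481427 / 12388750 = 2.94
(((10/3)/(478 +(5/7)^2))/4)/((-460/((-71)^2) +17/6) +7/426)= 1235045/1956276998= 0.00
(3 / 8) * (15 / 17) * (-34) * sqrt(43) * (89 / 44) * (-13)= 52065 * sqrt(43) / 176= 1939.85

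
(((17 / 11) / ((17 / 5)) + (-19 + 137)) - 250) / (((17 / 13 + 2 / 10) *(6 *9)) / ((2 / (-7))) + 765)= -94055 / 343233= -0.27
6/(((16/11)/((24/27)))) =11/3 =3.67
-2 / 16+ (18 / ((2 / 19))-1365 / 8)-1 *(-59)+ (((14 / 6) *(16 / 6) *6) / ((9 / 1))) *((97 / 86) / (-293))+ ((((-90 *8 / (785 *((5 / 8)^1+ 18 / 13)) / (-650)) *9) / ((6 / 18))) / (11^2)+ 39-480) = -51561813333776191 / 135061369452900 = -381.77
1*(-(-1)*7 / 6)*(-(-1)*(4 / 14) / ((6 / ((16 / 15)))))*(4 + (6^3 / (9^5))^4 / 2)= 732057358575136 / 3088366981419735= 0.24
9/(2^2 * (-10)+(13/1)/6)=-54/227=-0.24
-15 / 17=-0.88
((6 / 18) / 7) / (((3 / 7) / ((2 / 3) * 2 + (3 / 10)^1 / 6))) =83 / 540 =0.15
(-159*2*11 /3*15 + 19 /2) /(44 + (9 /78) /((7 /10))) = -3181451 /8038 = -395.80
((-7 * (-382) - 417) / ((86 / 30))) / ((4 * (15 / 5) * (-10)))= -2257 / 344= -6.56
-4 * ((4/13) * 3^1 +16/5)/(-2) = 536/65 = 8.25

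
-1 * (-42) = 42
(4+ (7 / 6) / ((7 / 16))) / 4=5 / 3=1.67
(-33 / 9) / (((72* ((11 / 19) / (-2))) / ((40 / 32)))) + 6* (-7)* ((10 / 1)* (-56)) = 10160735 / 432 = 23520.22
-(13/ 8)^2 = -169/ 64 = -2.64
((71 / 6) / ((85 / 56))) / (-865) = -1988 / 220575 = -0.01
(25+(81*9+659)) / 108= 157 / 12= 13.08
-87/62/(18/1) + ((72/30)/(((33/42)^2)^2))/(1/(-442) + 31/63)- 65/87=43198692136107/3590401010020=12.03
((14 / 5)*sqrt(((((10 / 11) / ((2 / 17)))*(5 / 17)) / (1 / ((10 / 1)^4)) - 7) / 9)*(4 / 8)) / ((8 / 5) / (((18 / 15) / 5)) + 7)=7*sqrt(2749153) / 2255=5.15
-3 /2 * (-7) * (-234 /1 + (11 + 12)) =-4431 /2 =-2215.50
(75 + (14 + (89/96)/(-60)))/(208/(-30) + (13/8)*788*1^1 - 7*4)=512551/7174464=0.07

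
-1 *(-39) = 39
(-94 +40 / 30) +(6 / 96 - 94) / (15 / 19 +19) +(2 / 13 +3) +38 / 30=-36363981 / 391040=-92.99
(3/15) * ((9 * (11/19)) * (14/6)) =231/95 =2.43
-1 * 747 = -747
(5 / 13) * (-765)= -3825 / 13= -294.23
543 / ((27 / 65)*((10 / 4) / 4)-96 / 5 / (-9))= 847080 / 3733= 226.92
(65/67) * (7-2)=325/67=4.85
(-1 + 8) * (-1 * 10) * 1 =-70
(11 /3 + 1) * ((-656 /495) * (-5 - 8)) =119392 /1485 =80.40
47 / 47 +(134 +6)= 141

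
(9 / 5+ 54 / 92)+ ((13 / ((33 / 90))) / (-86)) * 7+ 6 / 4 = 54456 / 54395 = 1.00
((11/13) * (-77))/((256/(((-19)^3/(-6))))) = -5809573/19968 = -290.94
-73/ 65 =-1.12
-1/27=-0.04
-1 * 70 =-70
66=66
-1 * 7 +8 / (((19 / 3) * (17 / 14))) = -1925 / 323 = -5.96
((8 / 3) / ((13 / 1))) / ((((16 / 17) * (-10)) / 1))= -17 / 780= -0.02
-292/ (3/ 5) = -1460/ 3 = -486.67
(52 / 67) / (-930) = -26 / 31155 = -0.00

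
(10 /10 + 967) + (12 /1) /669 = 215868 /223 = 968.02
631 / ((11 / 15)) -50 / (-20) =18985 / 22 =862.95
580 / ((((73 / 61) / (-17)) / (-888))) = 534096480 / 73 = 7316390.14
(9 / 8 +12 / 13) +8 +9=1981 / 104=19.05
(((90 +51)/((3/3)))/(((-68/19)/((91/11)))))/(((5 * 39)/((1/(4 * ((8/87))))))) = -4.54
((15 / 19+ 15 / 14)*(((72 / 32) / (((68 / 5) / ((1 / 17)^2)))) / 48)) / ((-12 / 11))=-27225 / 1338222592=-0.00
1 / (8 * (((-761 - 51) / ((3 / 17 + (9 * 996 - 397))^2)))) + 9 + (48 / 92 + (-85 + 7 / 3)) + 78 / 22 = -578527536665 / 50889432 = -11368.32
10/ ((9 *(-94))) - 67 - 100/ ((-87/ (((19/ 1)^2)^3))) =663346100066/ 12267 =54075658.28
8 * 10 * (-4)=-320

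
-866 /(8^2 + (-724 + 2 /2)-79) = 433 /369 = 1.17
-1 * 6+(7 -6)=-5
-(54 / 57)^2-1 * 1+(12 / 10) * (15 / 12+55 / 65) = 28997 / 46930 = 0.62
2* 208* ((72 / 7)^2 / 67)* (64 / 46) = 913.92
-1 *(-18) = 18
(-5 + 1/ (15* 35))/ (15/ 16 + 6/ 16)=-41984/ 11025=-3.81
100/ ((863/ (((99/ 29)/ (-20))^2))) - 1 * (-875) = 2540250301/ 2903132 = 875.00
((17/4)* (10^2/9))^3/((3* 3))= 76765625/6561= 11700.29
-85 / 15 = -5.67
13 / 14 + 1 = 27 / 14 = 1.93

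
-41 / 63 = -0.65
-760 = -760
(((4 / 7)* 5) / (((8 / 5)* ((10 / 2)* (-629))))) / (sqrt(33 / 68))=-5* sqrt(561) / 145299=-0.00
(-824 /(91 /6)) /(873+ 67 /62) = -306528 /4931563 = -0.06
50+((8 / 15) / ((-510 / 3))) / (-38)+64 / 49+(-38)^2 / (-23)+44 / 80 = -1193232119 / 109206300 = -10.93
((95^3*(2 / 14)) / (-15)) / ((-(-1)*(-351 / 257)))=44069075 / 7371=5978.71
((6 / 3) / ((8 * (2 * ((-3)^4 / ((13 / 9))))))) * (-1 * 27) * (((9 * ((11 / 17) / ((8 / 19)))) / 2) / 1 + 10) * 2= -59813 / 29376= -2.04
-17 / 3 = -5.67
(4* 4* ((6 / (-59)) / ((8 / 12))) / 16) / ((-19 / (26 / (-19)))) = -0.01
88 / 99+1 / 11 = 97 / 99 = 0.98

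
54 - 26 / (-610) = 16483 / 305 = 54.04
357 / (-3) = -119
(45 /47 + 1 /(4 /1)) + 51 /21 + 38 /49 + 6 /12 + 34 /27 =1534823 /248724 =6.17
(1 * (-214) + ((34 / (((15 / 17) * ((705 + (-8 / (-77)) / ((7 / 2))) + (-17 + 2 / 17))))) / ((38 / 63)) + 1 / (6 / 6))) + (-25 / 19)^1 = -128324247593 / 599021930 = -214.22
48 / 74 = 24 / 37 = 0.65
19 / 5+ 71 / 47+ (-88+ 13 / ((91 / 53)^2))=-11718069 / 149695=-78.28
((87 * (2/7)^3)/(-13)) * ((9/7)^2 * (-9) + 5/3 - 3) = 552856/218491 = 2.53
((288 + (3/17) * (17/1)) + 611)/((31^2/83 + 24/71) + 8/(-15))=79732290/1006201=79.24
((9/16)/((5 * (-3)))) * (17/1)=-51/80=-0.64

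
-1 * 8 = -8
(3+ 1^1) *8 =32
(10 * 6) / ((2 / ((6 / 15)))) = 12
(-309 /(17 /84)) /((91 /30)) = -503.35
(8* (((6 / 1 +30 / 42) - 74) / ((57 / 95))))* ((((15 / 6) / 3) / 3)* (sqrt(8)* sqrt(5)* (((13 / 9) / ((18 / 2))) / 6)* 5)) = -210.80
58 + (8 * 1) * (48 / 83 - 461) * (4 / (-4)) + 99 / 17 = 5287295 / 1411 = 3747.20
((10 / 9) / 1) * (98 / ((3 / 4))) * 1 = 3920 / 27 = 145.19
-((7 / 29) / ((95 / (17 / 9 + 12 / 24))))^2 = -0.00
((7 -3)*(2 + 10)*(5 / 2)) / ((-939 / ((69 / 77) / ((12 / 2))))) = -460 / 24101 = -0.02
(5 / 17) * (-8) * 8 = -320 / 17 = -18.82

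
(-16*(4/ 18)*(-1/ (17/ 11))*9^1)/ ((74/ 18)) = 3168/ 629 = 5.04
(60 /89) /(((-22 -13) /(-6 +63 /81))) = 188 /1869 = 0.10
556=556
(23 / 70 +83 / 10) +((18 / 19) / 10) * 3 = 8.91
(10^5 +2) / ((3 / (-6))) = -200004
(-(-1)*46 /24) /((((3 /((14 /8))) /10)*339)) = 805 /24408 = 0.03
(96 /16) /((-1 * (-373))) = 6 /373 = 0.02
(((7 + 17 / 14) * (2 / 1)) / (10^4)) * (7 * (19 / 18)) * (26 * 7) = 39767 / 18000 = 2.21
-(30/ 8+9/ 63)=-3.89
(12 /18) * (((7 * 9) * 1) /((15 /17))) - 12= 35.60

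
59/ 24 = 2.46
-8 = -8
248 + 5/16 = 3973/16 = 248.31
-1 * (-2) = 2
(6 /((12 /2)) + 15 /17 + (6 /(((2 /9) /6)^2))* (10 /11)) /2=371966 /187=1989.12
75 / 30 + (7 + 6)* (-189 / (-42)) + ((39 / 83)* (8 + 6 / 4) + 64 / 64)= 11033 / 166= 66.46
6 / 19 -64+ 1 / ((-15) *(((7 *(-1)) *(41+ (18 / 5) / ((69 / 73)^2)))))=-3026397179 / 47522097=-63.68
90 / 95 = 18 / 19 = 0.95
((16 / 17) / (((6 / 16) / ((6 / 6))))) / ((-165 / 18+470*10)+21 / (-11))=2816 / 5260973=0.00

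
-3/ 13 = -0.23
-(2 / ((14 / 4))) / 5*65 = -52 / 7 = -7.43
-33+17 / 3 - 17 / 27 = -755 / 27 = -27.96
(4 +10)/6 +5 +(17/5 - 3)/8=443/60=7.38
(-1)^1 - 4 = -5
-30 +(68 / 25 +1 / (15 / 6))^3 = 5802 / 15625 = 0.37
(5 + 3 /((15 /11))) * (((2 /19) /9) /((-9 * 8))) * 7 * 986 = -6902 /855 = -8.07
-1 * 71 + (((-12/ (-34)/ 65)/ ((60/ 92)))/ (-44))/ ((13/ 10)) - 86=-24808378/ 158015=-157.00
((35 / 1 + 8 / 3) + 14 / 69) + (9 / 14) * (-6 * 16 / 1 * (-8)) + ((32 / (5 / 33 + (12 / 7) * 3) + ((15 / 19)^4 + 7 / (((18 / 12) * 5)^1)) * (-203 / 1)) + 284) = 212971336441964 / 384908937945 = 553.30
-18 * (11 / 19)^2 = -2178 / 361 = -6.03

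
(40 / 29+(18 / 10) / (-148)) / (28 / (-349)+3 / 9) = 30717933 / 5686900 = 5.40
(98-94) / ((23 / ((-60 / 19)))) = -240 / 437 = -0.55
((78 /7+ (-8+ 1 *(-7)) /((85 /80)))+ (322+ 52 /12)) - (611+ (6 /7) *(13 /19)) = -1955050 /6783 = -288.23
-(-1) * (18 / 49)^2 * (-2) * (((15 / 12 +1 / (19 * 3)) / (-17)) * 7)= 918 / 6517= 0.14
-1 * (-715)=715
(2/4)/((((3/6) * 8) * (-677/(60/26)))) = -15/35204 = -0.00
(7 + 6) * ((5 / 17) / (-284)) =-65 / 4828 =-0.01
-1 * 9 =-9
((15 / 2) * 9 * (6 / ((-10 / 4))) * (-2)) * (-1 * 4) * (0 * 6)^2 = 0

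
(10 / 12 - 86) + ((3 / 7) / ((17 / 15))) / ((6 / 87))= -28447 / 357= -79.68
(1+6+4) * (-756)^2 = 6286896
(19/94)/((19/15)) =0.16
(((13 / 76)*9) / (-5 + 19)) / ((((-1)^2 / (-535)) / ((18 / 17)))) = -62.29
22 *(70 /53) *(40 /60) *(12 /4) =58.11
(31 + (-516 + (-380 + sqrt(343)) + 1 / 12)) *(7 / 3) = -72653 / 36 + 49 *sqrt(7) / 3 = -1974.92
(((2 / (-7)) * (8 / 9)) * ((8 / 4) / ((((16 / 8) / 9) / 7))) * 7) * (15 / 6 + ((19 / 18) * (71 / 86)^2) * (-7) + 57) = -101509282 / 16641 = -6099.95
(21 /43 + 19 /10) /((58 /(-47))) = -48269 /24940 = -1.94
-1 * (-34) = 34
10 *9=90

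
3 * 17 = 51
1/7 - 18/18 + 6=36/7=5.14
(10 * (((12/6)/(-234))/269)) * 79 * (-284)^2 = -63718240/31473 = -2024.54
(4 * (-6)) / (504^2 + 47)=-24 / 254063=-0.00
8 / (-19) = -8 / 19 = -0.42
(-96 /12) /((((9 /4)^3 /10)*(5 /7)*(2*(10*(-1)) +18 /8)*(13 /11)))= 315392 /672867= 0.47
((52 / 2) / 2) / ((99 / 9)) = 13 / 11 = 1.18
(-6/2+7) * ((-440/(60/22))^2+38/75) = 23426056/225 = 104115.80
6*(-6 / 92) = -9 / 23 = -0.39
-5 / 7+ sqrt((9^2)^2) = 562 / 7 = 80.29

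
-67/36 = -1.86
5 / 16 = 0.31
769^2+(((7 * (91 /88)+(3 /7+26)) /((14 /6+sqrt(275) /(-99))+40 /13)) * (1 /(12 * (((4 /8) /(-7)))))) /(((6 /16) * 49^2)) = 12504272531999557 /21144905908- 17524455 * sqrt(11) /232593964988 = 591360.99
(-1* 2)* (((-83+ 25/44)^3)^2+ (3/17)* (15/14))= -627479107607.33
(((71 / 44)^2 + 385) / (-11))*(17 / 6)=-12756817 / 127776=-99.84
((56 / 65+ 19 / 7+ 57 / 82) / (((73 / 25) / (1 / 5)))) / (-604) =-159349 / 329014504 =-0.00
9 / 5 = 1.80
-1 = -1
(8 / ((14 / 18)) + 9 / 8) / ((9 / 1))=71 / 56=1.27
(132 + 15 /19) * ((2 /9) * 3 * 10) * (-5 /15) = -16820 /57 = -295.09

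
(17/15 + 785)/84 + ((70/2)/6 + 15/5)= 11461/630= 18.19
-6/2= -3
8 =8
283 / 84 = 3.37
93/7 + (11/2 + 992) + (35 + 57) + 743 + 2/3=77551/42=1846.45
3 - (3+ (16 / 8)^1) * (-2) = 13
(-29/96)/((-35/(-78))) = -377/560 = -0.67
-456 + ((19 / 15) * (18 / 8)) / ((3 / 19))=-8759 / 20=-437.95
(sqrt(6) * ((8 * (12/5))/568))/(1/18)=216 * sqrt(6)/355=1.49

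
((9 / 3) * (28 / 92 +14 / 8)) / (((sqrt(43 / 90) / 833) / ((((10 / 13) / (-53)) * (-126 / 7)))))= 63761985 * sqrt(430) / 681421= 1940.35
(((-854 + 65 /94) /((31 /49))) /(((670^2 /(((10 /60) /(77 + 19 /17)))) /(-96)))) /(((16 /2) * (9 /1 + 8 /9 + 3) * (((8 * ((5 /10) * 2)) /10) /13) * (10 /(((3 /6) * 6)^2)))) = 70356998439 /806037427763200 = 0.00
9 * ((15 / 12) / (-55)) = -9 / 44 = -0.20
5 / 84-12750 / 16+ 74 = -121433 / 168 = -722.82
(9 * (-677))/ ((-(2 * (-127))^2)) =6093/ 64516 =0.09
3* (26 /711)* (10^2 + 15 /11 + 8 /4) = 11.34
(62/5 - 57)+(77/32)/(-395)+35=-121421/12640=-9.61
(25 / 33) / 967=25 / 31911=0.00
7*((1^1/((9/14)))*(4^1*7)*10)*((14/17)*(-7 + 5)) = -768320/153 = -5021.70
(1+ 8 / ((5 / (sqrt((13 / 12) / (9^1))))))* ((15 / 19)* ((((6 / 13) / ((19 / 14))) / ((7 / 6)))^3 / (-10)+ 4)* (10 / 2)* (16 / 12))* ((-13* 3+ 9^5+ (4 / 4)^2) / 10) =142191884001568* sqrt(39) / 12884185665+ 35547971000392 / 286315237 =193077.53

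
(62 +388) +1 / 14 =6301 / 14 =450.07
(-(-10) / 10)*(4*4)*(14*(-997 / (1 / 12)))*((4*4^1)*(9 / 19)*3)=-1157732352 / 19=-60933281.68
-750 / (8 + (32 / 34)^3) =-73695 / 868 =-84.90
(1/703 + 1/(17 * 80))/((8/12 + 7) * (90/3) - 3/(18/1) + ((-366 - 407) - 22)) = -6189/1621033640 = -0.00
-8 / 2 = -4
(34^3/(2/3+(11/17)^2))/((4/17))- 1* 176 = 144659798/941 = 153729.86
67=67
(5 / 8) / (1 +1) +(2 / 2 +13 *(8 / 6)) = 895 / 48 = 18.65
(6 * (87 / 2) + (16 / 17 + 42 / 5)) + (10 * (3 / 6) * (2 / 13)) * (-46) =234.96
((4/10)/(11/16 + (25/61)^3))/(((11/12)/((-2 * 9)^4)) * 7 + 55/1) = 0.01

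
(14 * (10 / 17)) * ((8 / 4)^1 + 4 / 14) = 320 / 17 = 18.82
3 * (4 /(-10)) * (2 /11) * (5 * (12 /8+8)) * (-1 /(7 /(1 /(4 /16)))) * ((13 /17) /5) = 5928 /6545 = 0.91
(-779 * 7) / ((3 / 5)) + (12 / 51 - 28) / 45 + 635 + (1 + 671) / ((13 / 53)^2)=351081752 / 129285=2715.56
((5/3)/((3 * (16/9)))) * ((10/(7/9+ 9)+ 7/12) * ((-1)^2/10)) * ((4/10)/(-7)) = -53/18480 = -0.00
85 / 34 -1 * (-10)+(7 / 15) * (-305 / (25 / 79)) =-65591 / 150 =-437.27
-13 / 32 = -0.41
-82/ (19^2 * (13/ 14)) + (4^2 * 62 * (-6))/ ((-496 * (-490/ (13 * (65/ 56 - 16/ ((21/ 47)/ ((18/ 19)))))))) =10.19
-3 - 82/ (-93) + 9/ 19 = -1.64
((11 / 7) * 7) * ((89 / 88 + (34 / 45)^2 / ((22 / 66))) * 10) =161803 / 540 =299.64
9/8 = 1.12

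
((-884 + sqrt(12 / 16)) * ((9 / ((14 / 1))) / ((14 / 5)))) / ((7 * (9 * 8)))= -1105 / 2744 + 5 * sqrt(3) / 21952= -0.40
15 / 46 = 0.33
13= 13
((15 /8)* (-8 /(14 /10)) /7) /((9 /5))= -125 /147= -0.85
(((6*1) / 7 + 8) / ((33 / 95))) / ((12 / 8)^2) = 23560 / 2079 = 11.33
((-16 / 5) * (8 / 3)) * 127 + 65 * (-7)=-23081 / 15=-1538.73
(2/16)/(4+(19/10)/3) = 15/556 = 0.03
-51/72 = -0.71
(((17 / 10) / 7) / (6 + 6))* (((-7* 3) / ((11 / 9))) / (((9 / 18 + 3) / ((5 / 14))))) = -153 / 4312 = -0.04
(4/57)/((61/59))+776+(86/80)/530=57205975111/73712400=776.07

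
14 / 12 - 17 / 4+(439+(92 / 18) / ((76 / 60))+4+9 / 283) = 28647595 / 64524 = 443.98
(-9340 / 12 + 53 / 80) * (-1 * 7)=1306487 / 240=5443.70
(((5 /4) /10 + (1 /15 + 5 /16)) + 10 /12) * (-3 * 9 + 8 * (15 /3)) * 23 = 31993 /80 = 399.91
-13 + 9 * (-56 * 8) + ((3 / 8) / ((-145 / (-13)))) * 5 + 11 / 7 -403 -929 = -8729423 / 1624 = -5375.26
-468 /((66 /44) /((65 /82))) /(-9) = 27.48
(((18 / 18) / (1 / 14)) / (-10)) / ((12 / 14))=-49 / 30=-1.63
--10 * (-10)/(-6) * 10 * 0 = 0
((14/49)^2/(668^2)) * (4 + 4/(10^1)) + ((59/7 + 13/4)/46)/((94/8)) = 159600748/7386262205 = 0.02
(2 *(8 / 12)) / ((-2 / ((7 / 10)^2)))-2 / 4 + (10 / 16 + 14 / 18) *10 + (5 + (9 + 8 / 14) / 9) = 121367 / 6300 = 19.26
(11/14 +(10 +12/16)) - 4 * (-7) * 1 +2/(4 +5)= 10019/252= 39.76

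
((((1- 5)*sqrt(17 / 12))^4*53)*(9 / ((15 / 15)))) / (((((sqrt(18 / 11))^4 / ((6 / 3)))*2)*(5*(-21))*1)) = -7413428 / 8505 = -871.66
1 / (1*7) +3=22 / 7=3.14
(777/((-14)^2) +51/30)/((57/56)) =1586/285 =5.56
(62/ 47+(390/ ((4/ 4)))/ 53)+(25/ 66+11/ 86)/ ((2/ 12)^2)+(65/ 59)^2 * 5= 135296271771/ 4101463883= 32.99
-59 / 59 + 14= 13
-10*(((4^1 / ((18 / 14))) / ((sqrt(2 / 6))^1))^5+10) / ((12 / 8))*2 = -688414720*sqrt(3) / 19683-400 / 3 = -60711.97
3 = 3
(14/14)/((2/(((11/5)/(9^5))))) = 11/590490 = 0.00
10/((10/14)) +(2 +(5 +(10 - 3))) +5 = 33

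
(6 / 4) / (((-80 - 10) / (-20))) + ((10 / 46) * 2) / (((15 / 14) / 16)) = 157 / 23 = 6.83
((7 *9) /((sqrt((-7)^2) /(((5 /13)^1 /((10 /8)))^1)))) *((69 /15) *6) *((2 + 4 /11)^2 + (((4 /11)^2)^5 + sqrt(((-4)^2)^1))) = 1235329717462848 /1685932599065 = 732.73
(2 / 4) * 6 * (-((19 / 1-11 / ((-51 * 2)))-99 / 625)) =-1208027 / 21250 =-56.85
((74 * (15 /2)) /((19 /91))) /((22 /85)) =4292925 /418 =10270.16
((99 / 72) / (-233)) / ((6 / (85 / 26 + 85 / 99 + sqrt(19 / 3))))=-0.01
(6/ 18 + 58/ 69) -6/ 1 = -111/ 23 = -4.83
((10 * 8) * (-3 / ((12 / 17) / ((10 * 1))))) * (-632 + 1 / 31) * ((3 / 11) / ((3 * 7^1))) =6055400 / 217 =27905.07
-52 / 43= -1.21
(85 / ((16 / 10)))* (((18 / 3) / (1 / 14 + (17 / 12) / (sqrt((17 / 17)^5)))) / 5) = 1071 / 25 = 42.84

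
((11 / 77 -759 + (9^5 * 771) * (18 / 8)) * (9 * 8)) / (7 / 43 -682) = -739986783882 / 68411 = -10816780.69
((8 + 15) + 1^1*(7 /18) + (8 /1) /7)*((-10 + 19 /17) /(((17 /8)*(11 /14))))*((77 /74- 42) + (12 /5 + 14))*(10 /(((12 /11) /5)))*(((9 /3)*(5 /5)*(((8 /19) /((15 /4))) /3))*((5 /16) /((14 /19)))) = 14137584890 /2020977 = 6995.42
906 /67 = 13.52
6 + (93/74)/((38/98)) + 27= 50955/1406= 36.24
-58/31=-1.87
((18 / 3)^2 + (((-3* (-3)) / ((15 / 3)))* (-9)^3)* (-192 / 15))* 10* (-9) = -7574472 / 5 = -1514894.40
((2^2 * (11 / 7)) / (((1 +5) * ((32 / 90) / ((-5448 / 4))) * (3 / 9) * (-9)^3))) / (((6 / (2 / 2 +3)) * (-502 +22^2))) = -0.61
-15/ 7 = -2.14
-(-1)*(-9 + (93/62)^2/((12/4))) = -33/4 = -8.25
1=1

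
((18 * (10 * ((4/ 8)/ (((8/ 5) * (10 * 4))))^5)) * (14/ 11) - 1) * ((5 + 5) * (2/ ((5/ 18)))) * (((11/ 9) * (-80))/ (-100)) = -47244639941/ 671088640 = -70.40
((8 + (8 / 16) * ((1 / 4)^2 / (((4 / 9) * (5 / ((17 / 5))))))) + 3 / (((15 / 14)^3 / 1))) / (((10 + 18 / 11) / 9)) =16611287 / 2048000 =8.11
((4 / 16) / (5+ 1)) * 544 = 68 / 3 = 22.67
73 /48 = 1.52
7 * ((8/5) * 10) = 112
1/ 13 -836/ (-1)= 10869/ 13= 836.08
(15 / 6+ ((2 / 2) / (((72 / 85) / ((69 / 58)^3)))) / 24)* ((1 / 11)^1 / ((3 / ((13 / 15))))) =27951833 / 412076544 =0.07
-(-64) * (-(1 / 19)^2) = -64 / 361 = -0.18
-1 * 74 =-74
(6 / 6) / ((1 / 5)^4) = 625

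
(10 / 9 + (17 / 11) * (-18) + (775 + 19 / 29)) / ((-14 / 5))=-5375575 / 20097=-267.48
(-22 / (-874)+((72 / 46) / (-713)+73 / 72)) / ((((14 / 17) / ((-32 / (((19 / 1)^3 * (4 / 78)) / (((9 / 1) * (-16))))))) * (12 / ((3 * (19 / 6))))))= 10281300562 / 787365187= 13.06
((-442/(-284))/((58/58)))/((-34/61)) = -793/284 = -2.79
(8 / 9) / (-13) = -8 / 117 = -0.07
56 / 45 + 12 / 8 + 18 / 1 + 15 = 3217 / 90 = 35.74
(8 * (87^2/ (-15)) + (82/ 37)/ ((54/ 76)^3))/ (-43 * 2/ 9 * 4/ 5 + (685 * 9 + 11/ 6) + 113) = -0.64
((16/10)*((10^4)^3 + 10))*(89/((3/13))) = 1851200000018512/3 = 617066666672837.33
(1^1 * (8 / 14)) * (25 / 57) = 100 / 399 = 0.25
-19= -19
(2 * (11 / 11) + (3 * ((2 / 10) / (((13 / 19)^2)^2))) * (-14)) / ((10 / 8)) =-29.06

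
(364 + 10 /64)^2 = 135792409 /1024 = 132609.77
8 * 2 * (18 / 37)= 288 / 37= 7.78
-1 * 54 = -54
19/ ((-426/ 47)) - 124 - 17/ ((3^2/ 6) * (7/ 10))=-141433/ 994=-142.29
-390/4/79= -195/158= -1.23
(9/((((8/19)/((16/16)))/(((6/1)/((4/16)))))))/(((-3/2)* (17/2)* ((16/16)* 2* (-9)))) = 38/17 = 2.24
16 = 16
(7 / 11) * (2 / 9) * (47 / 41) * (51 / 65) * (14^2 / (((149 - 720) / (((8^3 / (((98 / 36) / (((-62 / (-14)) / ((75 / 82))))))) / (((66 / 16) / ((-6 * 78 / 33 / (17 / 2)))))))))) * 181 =276527316992 / 95000125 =2910.81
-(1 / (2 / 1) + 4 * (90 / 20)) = -37 / 2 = -18.50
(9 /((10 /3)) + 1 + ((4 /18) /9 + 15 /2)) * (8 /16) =2273 /405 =5.61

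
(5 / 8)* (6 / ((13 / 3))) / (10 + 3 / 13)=45 / 532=0.08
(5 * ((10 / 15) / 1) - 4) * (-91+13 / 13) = 60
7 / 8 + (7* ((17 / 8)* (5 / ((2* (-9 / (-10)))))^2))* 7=65149 / 81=804.31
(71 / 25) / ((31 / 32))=2272 / 775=2.93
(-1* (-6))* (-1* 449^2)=-1209606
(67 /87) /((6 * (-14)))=-67 /7308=-0.01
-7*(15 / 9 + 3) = -98 / 3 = -32.67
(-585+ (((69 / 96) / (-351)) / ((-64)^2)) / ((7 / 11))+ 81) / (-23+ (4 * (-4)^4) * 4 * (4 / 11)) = -1785411406559 / 5194890215424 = -0.34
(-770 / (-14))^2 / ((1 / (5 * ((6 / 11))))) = 8250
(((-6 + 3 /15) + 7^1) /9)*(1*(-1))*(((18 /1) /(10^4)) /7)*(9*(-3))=81 /87500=0.00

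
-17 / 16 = -1.06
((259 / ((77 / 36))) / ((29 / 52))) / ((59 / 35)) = 2424240 / 18821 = 128.81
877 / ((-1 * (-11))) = 877 / 11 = 79.73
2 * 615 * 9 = 11070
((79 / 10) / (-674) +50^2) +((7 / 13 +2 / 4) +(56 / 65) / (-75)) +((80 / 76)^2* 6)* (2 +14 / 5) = 6008890927057 / 2372311500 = 2532.93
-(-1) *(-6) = -6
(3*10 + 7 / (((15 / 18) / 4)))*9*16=45792 / 5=9158.40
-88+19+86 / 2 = -26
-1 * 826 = -826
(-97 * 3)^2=84681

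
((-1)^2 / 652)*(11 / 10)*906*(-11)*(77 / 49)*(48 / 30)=-1205886 / 28525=-42.27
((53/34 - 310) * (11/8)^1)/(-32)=115357/8704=13.25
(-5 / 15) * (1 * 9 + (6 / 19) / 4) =-115 / 38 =-3.03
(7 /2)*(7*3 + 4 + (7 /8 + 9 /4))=1575 /16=98.44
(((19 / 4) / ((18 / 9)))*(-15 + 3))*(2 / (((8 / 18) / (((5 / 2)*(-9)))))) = 23085 / 8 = 2885.62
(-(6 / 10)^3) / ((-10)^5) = 0.00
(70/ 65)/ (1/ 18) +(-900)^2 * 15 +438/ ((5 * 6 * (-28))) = 12150018.86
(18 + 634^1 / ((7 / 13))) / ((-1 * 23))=-8368 / 161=-51.98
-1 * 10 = -10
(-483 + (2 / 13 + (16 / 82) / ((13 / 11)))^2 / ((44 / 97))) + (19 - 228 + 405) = -896168148 / 3124979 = -286.78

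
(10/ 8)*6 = 15/ 2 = 7.50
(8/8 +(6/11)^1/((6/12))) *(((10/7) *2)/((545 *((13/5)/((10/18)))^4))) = 0.00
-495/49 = -10.10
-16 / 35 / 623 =-16 / 21805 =-0.00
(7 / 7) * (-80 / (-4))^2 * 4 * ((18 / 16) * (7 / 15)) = 840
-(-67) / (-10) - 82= -887 / 10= -88.70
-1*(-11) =11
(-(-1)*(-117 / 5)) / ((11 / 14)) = -1638 / 55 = -29.78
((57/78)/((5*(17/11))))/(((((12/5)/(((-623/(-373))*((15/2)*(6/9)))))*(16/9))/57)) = 111326985/10551424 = 10.55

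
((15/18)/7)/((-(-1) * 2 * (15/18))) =1/14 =0.07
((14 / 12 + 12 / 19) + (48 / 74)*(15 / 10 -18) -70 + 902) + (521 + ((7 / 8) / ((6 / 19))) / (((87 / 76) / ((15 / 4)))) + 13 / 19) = 441617199 / 326192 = 1353.86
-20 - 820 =-840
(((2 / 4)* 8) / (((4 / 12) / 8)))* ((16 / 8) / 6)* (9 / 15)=19.20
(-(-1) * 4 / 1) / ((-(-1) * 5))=4 / 5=0.80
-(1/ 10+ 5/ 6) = -14/ 15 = -0.93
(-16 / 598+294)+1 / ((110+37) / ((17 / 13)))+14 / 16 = 103678847 / 351624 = 294.86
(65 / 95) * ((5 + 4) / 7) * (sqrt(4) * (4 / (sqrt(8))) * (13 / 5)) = 3042 * sqrt(2) / 665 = 6.47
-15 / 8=-1.88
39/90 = 13/30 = 0.43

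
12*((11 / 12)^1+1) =23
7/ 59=0.12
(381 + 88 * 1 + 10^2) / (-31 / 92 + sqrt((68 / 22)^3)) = 2159930828 / 331389965 + 1801189984 * sqrt(374) / 331389965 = 111.63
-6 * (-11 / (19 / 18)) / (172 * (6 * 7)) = 99 / 11438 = 0.01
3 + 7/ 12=43/ 12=3.58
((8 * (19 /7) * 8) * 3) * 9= 32832 /7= 4690.29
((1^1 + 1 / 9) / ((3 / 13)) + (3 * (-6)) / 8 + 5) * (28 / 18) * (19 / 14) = 15523 / 972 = 15.97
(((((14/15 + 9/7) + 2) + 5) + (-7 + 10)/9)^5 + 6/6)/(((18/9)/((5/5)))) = 39767.99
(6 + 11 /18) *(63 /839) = 833 /1678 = 0.50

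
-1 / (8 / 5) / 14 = -5 / 112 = -0.04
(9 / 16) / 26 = 9 / 416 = 0.02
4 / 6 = 2 / 3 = 0.67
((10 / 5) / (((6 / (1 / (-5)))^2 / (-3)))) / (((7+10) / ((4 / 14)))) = -1 / 8925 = -0.00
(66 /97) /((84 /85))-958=-1300029 /1358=-957.31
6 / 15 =0.40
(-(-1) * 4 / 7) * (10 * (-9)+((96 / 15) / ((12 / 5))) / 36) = -9712 / 189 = -51.39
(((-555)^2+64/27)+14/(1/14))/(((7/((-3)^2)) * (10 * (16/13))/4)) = 108186403/840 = 128793.34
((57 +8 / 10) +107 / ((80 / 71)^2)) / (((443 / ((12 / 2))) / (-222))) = -302799231 / 708800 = -427.20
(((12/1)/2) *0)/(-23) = 0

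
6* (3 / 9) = 2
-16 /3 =-5.33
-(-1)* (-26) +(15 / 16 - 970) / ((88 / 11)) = -18833 / 128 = -147.13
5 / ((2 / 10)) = 25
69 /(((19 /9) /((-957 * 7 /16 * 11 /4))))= -45760869 /1216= -37632.29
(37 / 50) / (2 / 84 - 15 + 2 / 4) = -0.05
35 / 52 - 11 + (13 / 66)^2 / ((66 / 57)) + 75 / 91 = -82578521 / 8720712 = -9.47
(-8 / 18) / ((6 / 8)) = -16 / 27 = -0.59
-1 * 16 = -16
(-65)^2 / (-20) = -845 / 4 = -211.25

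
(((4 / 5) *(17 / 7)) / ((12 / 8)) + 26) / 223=2866 / 23415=0.12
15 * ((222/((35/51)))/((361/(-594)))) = -20175804/2527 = -7984.09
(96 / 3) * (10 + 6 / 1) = 512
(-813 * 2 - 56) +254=-1428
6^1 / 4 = 3 / 2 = 1.50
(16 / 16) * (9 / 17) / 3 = 3 / 17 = 0.18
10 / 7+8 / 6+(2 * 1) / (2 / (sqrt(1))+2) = 137 / 42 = 3.26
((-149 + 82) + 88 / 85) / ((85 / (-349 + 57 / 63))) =22962 / 85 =270.14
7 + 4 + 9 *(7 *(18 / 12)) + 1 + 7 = 227 / 2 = 113.50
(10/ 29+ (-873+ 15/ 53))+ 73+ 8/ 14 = -8594297/ 10759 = -798.80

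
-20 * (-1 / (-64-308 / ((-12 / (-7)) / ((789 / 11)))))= -20 / 12951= -0.00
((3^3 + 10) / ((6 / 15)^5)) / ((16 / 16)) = 115625 / 32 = 3613.28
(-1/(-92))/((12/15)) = 0.01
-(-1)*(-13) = -13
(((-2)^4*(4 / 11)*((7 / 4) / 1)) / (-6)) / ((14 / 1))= -4 / 33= -0.12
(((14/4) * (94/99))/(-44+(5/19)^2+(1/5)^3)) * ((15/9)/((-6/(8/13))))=148461250/11478834081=0.01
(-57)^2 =3249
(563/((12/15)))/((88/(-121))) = -30965/32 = -967.66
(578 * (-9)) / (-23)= 5202 / 23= 226.17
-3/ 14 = -0.21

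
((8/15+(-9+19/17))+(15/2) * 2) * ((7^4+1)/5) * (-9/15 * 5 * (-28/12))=32804114/1275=25728.72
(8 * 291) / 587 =2328 / 587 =3.97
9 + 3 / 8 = 75 / 8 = 9.38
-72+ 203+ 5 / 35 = 918 / 7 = 131.14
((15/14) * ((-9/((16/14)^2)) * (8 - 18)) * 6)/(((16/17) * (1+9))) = 48195/1024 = 47.07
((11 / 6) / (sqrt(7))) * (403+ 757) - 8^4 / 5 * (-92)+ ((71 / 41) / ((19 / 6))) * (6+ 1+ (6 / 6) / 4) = 6380 * sqrt(7) / 21+ 587135141 / 7790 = 76174.17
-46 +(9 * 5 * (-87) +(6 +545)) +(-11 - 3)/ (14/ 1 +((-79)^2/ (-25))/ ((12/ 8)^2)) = -37191295/ 10907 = -3409.86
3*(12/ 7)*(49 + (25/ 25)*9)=298.29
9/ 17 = 0.53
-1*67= -67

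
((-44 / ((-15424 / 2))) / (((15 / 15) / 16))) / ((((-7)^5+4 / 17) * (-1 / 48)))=17952 / 68857315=0.00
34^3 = 39304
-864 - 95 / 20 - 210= -4315 / 4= -1078.75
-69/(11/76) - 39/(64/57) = -511.46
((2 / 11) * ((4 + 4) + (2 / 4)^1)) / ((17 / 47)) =47 / 11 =4.27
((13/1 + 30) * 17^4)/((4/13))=46688239/4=11672059.75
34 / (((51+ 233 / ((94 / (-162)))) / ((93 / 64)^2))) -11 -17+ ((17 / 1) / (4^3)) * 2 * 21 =-191755549 / 11247616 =-17.05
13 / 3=4.33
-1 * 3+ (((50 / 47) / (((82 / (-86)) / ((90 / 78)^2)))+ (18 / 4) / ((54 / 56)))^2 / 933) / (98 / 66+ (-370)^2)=-4023306127817016596593 / 1341102078025169546619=-3.00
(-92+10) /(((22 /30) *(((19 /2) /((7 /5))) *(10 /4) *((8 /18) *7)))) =-2214 /1045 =-2.12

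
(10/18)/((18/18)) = 5/9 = 0.56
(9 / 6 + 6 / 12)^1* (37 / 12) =37 / 6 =6.17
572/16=143/4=35.75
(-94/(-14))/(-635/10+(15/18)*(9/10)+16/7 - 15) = -188/2113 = -0.09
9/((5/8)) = 72/5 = 14.40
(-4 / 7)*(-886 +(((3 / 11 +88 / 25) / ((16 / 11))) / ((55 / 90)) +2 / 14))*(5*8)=54305964 / 2695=20150.64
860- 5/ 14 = 12035/ 14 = 859.64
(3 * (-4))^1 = -12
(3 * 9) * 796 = 21492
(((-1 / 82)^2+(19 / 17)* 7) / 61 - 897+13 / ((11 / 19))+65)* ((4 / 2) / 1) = -62082839741 / 38350334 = -1618.83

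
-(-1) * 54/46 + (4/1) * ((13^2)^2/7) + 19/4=10514263/644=16326.50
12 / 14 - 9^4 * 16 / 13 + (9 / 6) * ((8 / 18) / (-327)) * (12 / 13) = -240264614 / 29757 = -8074.22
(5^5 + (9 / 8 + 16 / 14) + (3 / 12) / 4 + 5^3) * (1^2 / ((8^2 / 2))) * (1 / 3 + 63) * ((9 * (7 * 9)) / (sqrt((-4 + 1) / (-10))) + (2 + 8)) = 173023975 / 2688 + 311443155 * sqrt(30) / 256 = 6727823.78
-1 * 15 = -15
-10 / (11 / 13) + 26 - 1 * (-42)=618 / 11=56.18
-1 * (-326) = 326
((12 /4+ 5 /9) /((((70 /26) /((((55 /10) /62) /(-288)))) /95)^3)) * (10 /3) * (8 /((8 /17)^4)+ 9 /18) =-8401633335028505 /3374352041471115264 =-0.00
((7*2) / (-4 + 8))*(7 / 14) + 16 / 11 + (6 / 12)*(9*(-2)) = -255 / 44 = -5.80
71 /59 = 1.20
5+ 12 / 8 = 6.50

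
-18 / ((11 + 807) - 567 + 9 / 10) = -180 / 2519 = -0.07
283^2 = 80089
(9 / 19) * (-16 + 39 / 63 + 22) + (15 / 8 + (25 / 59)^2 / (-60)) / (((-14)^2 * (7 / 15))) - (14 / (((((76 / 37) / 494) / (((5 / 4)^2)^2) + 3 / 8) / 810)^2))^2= -2049076592963484815652572621494659557710695165659 / 489056355792258665317425825351584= -4189857812284299.34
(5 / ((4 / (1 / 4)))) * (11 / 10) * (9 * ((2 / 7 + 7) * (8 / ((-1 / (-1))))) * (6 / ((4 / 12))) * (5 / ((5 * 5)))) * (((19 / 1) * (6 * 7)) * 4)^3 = 105562214537472 / 5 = 21112442907494.40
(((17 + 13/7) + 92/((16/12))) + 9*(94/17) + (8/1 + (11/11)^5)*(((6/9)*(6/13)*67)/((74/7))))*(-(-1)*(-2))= -17763870/57239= -310.35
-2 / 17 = -0.12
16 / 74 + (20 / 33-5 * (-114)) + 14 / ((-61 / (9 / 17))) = 722608192 / 1266177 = 570.70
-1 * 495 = -495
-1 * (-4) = 4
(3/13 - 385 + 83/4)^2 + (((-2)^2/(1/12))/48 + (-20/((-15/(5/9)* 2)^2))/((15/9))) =87069265331/657072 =132511.00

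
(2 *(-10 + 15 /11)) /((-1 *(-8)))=-2.16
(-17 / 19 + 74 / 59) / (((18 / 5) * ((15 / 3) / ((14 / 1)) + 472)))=14105 / 66718557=0.00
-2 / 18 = -1 / 9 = -0.11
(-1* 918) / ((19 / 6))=-5508 / 19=-289.89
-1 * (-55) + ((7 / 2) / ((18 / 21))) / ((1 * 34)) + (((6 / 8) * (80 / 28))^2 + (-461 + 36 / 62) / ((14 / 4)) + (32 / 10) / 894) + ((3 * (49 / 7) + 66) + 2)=2642108069 / 153905080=17.17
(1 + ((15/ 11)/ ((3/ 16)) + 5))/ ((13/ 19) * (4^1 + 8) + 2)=1387/ 1067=1.30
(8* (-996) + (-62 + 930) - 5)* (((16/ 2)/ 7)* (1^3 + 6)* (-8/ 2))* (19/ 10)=431984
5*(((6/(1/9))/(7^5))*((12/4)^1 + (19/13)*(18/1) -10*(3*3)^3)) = -25485030/218491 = -116.64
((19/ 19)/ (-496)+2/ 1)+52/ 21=46603/ 10416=4.47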